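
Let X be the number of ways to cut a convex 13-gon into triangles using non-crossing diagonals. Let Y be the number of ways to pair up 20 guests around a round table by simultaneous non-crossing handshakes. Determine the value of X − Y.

41990

A convex 13-gon is triangulated into 11 triangles, and the number of such triangulations is the Catalan number C_{13−2} = C_11. So X = C_11 = 58786.
With 20 = 2·10 people, non-crossing handshake pairings are non-crossing perfect matchings on a circle, counted by C_10. So Y = C_10 = 16796.
X − Y = 58786 − 16796 = 41990.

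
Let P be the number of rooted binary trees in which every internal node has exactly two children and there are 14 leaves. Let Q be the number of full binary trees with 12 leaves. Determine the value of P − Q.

684114

A full binary tree with L leaves has L−1 internal nodes and is counted by C_{L−1}; L = 14 gives C_13. So P = C_13 = 742900.
A full binary tree with L leaves has L−1 internal nodes and is counted by C_{L−1}; L = 12 gives C_11. So Q = C_11 = 58786.
P − Q = 742900 − 58786 = 684114.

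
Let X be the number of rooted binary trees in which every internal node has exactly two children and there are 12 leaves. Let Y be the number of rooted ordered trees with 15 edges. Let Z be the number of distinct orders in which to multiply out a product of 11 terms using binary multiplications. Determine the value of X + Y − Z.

Full binary trees with 12 leaves have 12−1 = 11 internal nodes, so there are C_11 of them. So X = C_11 = 58786.
Rooted ordered trees with n edges are counted by C_n; here n = 15. So Y = C_15 = 9694845.
Ways to associate a product of 11 factors correspond to binary trees on 11 leaves, so the count is C_10. So Z = C_10 = 16796.
X + Y − Z = 58786 + 9694845 − 16796 = 9736835.

9736835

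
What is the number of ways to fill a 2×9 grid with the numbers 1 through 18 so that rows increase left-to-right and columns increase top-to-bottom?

By the hook-length formula (or a Dyck-path bijection), SYT of shape 2×9 number C_9.
C_9 = C_8 · 2(2·8+1)/(8+2) = 1430 · 34/10 = 4862.

4862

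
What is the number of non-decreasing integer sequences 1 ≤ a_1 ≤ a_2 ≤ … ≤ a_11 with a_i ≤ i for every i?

Weakly increasing sequences with a_i ≤ i biject with Dyck paths of semilength 11, so there are C_11.
C_11 = 58786.

58786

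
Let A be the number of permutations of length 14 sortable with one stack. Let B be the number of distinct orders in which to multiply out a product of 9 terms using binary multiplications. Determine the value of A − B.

By Knuth's characterisation, the stack-sortable permutations of length 14 are the 231-avoiders, numbering C_14. So A = C_14 = 2674440.
Bracketing 9 factors into binary products is counted by C_{9−1} = C_8. So B = C_8 = 1430.
A − B = 2674440 − 1430 = 2673010.

2673010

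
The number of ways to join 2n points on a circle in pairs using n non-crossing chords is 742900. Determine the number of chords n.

Non-crossing pairings of 2n points on a circle are counted by C_n, and C_13 = 742900.

13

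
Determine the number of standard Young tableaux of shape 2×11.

Standard Young tableaux of shape 2×n are counted by C_n; here n = 11.
C_11 = C(22,11)/12 = 705432/12 = 58786.

58786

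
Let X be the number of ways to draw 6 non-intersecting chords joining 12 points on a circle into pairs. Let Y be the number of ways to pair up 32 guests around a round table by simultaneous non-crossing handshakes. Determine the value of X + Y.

35357802

Non-crossing perfect matchings of 2n points on a circle are counted by C_n; with 12 points, n = 6. So X = C_6 = 132.
Non-crossing handshake pairings of 2n people are counted by C_n; 32 people gives n = 16. So Y = C_16 = 35357670.
X + Y = 132 + 35357670 = 35357802.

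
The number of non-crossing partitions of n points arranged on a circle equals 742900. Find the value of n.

Non-crossing partitions of [n] are counted by C_n. The Catalan number equal to 742900 is C_13.

13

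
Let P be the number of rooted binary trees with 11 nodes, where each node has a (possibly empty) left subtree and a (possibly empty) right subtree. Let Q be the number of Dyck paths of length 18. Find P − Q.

There are C_n binary search tree shapes on n keys; with n = 11 that is C_11. So P = C_11 = 58786.
Dyck paths of semilength n (length 2n) are counted by C_n; here n = 9. So Q = C_9 = 4862.
P − Q = 58786 − 4862 = 53924.

53924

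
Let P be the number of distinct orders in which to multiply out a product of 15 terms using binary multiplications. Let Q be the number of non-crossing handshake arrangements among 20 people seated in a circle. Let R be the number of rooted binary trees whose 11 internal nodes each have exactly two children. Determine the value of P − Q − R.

2598858

Parenthesizations of m factors correspond to full binary trees with m leaves, counted by C_{m−1}; m = 15 gives C_14. So P = C_14 = 2674440.
With 20 = 2·10 people, non-crossing handshake pairings are non-crossing perfect matchings on a circle, counted by C_10. So Q = C_10 = 16796.
The number of full binary trees on 11 internal nodes is the Catalan number C_11. So R = C_11 = 58786.
P − Q − R = 2674440 − 16796 − 58786 = 2598858.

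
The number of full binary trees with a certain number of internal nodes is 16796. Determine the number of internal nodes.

10

Full binary trees with n internal nodes are counted by C_n; 16796 = C_10.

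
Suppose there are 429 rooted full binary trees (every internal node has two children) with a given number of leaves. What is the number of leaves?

8

Full binary trees with L leaves are counted by C_{L−1}. The Catalan number equal to 429 is C_7.
So the index is 7, and the number of leaves is 7 + 1 = 8.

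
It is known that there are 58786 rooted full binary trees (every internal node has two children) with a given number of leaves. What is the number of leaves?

Full binary trees with L leaves are counted by C_{L−1}. Since C_11 = 58786, the index is 11.
So the index is 11, and the number of leaves is 11 + 1 = 12.

12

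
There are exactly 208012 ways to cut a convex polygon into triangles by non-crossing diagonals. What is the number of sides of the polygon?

Triangulations of a convex m-gon are counted by C_{m−2}; 208012 = C_12.
So m − 2 = 12, giving m = 14 sides.

14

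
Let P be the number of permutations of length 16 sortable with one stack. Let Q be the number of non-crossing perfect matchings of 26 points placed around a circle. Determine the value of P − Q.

By Knuth's characterisation, the stack-sortable permutations of length 16 are the 231-avoiders, numbering C_16. So P = C_16 = 35357670.
Pairing 26 circle points by 13 non-crossing chords gives C_13 matchings. So Q = C_13 = 742900.
P − Q = 35357670 − 742900 = 34614770.

34614770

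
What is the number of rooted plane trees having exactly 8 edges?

1430

Rooted ordered trees with n edges are counted by C_n; here n = 8.
C_8 = C(16,8)/9 = 12870/9 = 1430.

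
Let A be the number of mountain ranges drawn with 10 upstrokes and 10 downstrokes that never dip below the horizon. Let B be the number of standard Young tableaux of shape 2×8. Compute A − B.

15366

Dyck paths of semilength n (length 2n) are counted by C_n; here n = 10. So A = C_10 = 16796.
By the hook-length formula (or a Dyck-path bijection), SYT of shape 2×8 number C_8. So B = C_8 = 1430.
A − B = 16796 − 1430 = 15366.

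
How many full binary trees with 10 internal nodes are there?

16796

Full binary trees with n internal nodes are counted by C_n; here n = 10.
C_10 = 16796.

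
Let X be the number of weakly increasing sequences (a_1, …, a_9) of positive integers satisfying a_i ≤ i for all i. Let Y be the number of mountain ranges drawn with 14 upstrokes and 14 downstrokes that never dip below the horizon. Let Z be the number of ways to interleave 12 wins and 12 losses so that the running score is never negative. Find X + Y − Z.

2471290

Weakly increasing sequences with a_i ≤ i biject with Dyck paths of semilength 9, so there are C_9. So X = C_9 = 4862.
A Dyck path with 14 up-steps and 14 down-steps has semilength 14, so there are C_14 of them. So Y = C_14 = 2674440.
Ballot sequences with n votes each where one side never trails are Dyck words, counted by C_n; here n = 12. So Z = C_12 = 208012.
X + Y − Z = 4862 + 2674440 − 208012 = 2471290.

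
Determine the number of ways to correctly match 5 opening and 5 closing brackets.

42

Balanced strings of n pairs of brackets are counted by C_n; here n = 5.
C_5 = C_4 · 2(2·4+1)/(4+2) = 14 · 18/6 = 42.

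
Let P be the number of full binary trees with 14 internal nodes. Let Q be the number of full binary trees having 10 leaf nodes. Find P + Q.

The number of full binary trees on 14 internal nodes is the Catalan number C_14. So P = C_14 = 2674440.
Full binary trees with 10 leaves have 10−1 = 9 internal nodes, so there are C_9 of them. So Q = C_9 = 4862.
P + Q = 2674440 + 4862 = 2679302.

2679302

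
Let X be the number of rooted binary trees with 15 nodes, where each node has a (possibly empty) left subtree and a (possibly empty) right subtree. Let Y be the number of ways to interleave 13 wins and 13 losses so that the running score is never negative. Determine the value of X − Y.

8951945

Binary trees (left/right distinguished) on n nodes are counted by C_n; here n = 15. So X = C_15 = 9694845.
Reading a vote for the leader as '(' and for the other as ')' turns such a sequence into a balanced string of 13 pairs, so the count is C_13. So Y = C_13 = 742900.
X − Y = 9694845 − 742900 = 8951945.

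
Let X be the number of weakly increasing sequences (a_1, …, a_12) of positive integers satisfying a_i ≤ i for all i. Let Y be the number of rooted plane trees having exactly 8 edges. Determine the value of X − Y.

Weakly increasing sequences with a_i ≤ i biject with Dyck paths of semilength 12, so there are C_12. So X = C_12 = 208012.
Rooted ordered trees with n edges are counted by C_n; here n = 8. So Y = C_8 = 1430.
X − Y = 208012 − 1430 = 206582.

206582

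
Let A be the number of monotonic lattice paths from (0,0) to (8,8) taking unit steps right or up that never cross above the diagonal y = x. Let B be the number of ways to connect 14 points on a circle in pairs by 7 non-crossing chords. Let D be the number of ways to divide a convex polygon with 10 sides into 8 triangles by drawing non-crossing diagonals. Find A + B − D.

429

Monotone paths in an n×n grid that stay weakly below the diagonal are counted by C_n; here n = 8. So A = C_8 = 1430.
Pairing 14 circle points by 7 non-crossing chords gives C_7 matchings. So B = C_7 = 429.
The number of triangulations of a 10-gon is the Catalan number C_8 (index = sides − 2). So D = C_8 = 1430.
A + B − D = 1430 + 429 − 1430 = 429.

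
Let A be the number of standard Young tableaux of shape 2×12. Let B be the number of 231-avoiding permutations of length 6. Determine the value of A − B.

By the hook-length formula (or a Dyck-path bijection), SYT of shape 2×12 number C_12. So A = C_12 = 208012.
Permutations of [n] avoiding any single length-3 pattern are counted by C_n; here n = 6. So B = C_6 = 132.
A − B = 208012 − 132 = 207880.

207880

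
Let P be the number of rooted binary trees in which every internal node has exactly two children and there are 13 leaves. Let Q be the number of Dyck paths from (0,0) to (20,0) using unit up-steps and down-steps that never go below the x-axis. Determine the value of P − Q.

A full binary tree with L leaves has L−1 internal nodes and is counted by C_{L−1}; L = 13 gives C_12. So P = C_12 = 208012.
Dyck paths of semilength n (length 2n) are counted by C_n; here n = 10. So Q = C_10 = 16796.
P − Q = 208012 − 16796 = 191216.

191216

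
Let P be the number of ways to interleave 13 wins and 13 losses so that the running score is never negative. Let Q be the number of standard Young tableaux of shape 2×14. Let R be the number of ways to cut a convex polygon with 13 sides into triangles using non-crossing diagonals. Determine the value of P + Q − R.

3358554

Reading a vote for the leader as '(' and for the other as ')' turns such a sequence into a balanced string of 13 pairs, so the count is C_13. So P = C_13 = 742900.
By the hook-length formula (or a Dyck-path bijection), SYT of shape 2×14 number C_14. So Q = C_14 = 2674440.
Triangulations of a convex m-gon are counted by C_{m−2}; with m = 13 this is C_11. So R = C_11 = 58786.
P + Q − R = 742900 + 2674440 − 58786 = 3358554.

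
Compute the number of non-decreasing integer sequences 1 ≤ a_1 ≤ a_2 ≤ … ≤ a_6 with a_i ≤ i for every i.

132

Weakly increasing sequences with a_i ≤ i biject with Dyck paths of semilength 6, so there are C_6.
C_6 = C(12,6)/7 = 924/7 = 132.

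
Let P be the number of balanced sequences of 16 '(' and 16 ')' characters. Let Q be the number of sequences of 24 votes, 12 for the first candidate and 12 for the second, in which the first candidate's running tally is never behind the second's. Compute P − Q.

Balanced strings of n pairs of brackets are counted by C_n; here n = 16. So P = C_16 = 35357670.
Ballot sequences with n votes each where one side never trails are Dyck words, counted by C_n; here n = 12. So Q = C_12 = 208012.
P − Q = 35357670 − 208012 = 35149658.

35149658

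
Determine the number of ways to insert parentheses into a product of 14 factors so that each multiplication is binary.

Ways to associate a product of 14 factors correspond to binary trees on 14 leaves, so the count is C_13.
C_13 = C_12 · 2(2·12+1)/(12+2) = 208012 · 50/14 = 742900.

742900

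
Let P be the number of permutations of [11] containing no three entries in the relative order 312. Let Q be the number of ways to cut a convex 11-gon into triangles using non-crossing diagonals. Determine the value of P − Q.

53924

For any fixed pattern of length 3, the pattern-avoiding permutations of [11] number C_11. So P = C_11 = 58786.
The number of triangulations of an 11-gon is the Catalan number C_9 (index = sides − 2). So Q = C_9 = 4862.
P − Q = 58786 − 4862 = 53924.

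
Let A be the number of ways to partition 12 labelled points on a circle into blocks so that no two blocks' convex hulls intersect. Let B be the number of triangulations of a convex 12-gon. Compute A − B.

Non-crossing partitions of an n-element set are counted by C_n; here n = 12. So A = C_12 = 208012.
The number of triangulations of a 12-gon is the Catalan number C_10 (index = sides − 2). So B = C_10 = 16796.
A − B = 208012 − 16796 = 191216.

191216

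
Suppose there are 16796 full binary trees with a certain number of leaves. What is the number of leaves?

11

Full binary trees with L leaves are counted by C_{L−1}; 16796 = C_10.
So the index is 10, and the number of leaves is 10 + 1 = 11.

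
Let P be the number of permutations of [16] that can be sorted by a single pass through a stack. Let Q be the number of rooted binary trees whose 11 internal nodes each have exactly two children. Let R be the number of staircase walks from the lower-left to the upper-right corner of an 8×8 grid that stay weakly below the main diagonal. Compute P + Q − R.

35415026

Stack-sortable permutations are exactly the 231-avoiding ones, counted by C_n; here n = 16. So P = C_16 = 35357670.
Full binary trees with n internal nodes are counted by C_n; here n = 11. So Q = C_11 = 58786.
Monotone paths in an n×n grid that stay weakly below the diagonal are counted by C_n; here n = 8. So R = C_8 = 1430.
P + Q − R = 35357670 + 58786 − 1430 = 35415026.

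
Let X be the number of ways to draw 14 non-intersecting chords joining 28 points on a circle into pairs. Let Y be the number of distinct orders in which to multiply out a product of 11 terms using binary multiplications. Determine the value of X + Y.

2691236

Pairing 28 circle points by 14 non-crossing chords gives C_14 matchings. So X = C_14 = 2674440.
Bracketing 11 factors into binary products is counted by C_{11−1} = C_10. So Y = C_10 = 16796.
X + Y = 2674440 + 16796 = 2691236.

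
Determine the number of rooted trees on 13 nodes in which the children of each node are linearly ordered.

Rooted ordered (plane) trees on m nodes have m−1 edges and are counted by C_{m−1}; m = 13 gives C_12.
C_12 = C(24,12)/13 = 2704156/13 = 208012.

208012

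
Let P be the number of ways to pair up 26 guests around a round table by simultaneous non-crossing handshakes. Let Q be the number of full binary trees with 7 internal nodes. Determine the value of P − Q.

742471

With 26 = 2·13 people, non-crossing handshake pairings are non-crossing perfect matchings on a circle, counted by C_13. So P = C_13 = 742900.
Full binary trees with n internal nodes are counted by C_n; here n = 7. So Q = C_7 = 429.
P − Q = 742900 − 429 = 742471.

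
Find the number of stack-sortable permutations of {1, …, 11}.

By Knuth's characterisation, the stack-sortable permutations of length 11 are the 231-avoiders, numbering C_11.
C_11 = 58786.

58786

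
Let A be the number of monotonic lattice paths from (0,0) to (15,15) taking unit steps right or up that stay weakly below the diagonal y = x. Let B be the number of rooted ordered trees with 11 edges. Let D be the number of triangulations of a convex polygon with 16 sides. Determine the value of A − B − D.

6961619

Monotone paths in an n×n grid that stay weakly below the diagonal are counted by C_n; here n = 15. So A = C_15 = 9694845.
Rooted ordered trees with n edges are counted by C_n; here n = 11. So B = C_11 = 58786.
Triangulations of a convex m-gon are counted by C_{m−2}; with m = 16 this is C_14. So D = C_14 = 2674440.
A − B − D = 9694845 − 58786 − 2674440 = 6961619.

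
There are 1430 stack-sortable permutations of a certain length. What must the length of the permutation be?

Stack-sortable permutations of [n] are counted by C_n, and C_8 = 1430.

8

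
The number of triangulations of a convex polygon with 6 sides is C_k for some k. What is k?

4

A convex 6-gon is triangulated into 4 triangles, and the number of such triangulations is the Catalan number C_{6−2} = C_4.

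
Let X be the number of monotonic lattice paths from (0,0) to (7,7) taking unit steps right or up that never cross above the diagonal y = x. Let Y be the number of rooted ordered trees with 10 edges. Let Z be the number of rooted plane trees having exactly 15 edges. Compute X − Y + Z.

Sub-diagonal monotone paths from (0,0) to (7,7) biject with Dyck paths of semilength 7, giving C_7. So X = C_7 = 429.
A rooted plane tree with 10 edges has 11 nodes, and the count is C_10. So Y = C_10 = 16796.
Rooted ordered trees with n edges are counted by C_n; here n = 15. So Z = C_15 = 9694845.
X − Y + Z = 429 − 16796 + 9694845 = 9678478.

9678478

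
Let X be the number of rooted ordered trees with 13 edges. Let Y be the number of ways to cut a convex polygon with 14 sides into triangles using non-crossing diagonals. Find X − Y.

534888

A rooted plane tree with 13 edges has 14 nodes, and the count is C_13. So X = C_13 = 742900.
A convex 14-gon is triangulated into 12 triangles, and the number of such triangulations is the Catalan number C_{14−2} = C_12. So Y = C_12 = 208012.
X − Y = 742900 − 208012 = 534888.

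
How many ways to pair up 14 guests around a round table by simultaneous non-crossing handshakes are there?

429

With 14 = 2·7 people, non-crossing handshake pairings are non-crossing perfect matchings on a circle, counted by C_7.
C_7 = C(14,7)/8 = 3432/8 = 429.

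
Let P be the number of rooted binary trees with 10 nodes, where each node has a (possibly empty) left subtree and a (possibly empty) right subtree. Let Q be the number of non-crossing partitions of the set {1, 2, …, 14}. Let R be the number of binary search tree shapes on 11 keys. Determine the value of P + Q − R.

Rooted binary trees with 10 nodes (each child slot possibly empty) number C_10. So P = C_10 = 16796.
The non-crossing partitions of [14] form a lattice of size C_14. So Q = C_14 = 2674440.
There are C_n binary search tree shapes on n keys; with n = 11 that is C_11. So R = C_11 = 58786.
P + Q − R = 16796 + 2674440 − 58786 = 2632450.

2632450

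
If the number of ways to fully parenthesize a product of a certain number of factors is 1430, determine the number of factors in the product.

Parenthesizations of m factors are counted by C_{m−1}; 1430 = C_8.
So the index is 8, and the number of factors is 8 + 1 = 9.

9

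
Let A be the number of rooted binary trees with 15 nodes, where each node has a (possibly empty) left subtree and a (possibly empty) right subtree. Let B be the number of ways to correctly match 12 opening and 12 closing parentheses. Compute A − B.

Binary trees (left/right distinguished) on n nodes are counted by C_n; here n = 15. So A = C_15 = 9694845.
Balanced strings of n pairs of brackets are counted by C_n; here n = 12. So B = C_12 = 208012.
A − B = 9694845 − 208012 = 9486833.

9486833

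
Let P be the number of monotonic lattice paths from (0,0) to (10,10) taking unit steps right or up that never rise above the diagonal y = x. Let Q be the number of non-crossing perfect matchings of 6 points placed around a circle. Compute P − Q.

16791

Sub-diagonal monotone paths from (0,0) to (10,10) biject with Dyck paths of semilength 10, giving C_10. So P = C_10 = 16796.
Non-crossing perfect matchings of 2n points on a circle are counted by C_n; with 6 points, n = 3. So Q = C_3 = 5.
P − Q = 16796 − 5 = 16791.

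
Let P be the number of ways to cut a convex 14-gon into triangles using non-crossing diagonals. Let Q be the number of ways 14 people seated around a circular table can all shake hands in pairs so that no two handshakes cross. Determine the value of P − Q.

A convex 14-gon is triangulated into 12 triangles, and the number of such triangulations is the Catalan number C_{14−2} = C_12. So P = C_12 = 208012.
With 14 = 2·7 people, non-crossing handshake pairings are non-crossing perfect matchings on a circle, counted by C_7. So Q = C_7 = 429.
P − Q = 208012 − 429 = 207583.

207583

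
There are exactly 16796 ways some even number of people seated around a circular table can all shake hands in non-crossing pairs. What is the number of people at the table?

Non-crossing handshake pairings of 2n people are counted by C_n. The Catalan number equal to 16796 is C_10.
So n = 10, and there are 2n = 20 people.

20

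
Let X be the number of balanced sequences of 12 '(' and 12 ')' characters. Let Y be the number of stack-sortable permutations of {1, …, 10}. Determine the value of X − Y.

191216

Balanced strings of n pairs of brackets are counted by C_n; here n = 12. So X = C_12 = 208012.
By Knuth's characterisation, the stack-sortable permutations of length 10 are the 231-avoiders, numbering C_10. So Y = C_10 = 16796.
X − Y = 208012 − 16796 = 191216.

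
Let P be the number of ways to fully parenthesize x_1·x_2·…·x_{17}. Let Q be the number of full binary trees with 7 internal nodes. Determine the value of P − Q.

35357241

Ways to associate a product of 17 factors correspond to binary trees on 17 leaves, so the count is C_16. So P = C_16 = 35357670.
The number of full binary trees on 7 internal nodes is the Catalan number C_7. So Q = C_7 = 429.
P − Q = 35357670 − 429 = 35357241.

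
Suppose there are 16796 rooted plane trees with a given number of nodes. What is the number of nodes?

Rooted ordered trees on m nodes are counted by C_{m−1}. Since C_10 = 16796, the index is 10.
So the index is 10, and the number of nodes is 10 + 1 = 11.

11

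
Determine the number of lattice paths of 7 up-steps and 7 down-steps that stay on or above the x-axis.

Paths of 7 up- and 7 down-steps that never dip below the axis are Dyck paths; their count is C_7.
C_7 = C_6 · 2(2·6+1)/(6+2) = 132 · 26/8 = 429.

429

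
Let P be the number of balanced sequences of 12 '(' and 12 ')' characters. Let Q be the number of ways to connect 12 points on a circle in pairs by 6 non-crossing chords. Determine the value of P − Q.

207880

Balanced strings of n pairs of brackets are counted by C_n; here n = 12. So P = C_12 = 208012.
Non-crossing perfect matchings of 2n points on a circle are counted by C_n; with 12 points, n = 6. So Q = C_6 = 132.
P − Q = 208012 − 132 = 207880.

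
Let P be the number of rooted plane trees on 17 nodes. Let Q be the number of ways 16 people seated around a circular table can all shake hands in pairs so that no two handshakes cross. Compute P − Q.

A rooted plane tree on 17 nodes has 16 edges, and such trees are counted by C_16. So P = C_16 = 35357670.
With 16 = 2·8 people, non-crossing handshake pairings are non-crossing perfect matchings on a circle, counted by C_8. So Q = C_8 = 1430.
P − Q = 35357670 − 1430 = 35356240.

35356240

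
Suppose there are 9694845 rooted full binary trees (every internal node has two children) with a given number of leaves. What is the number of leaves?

Full binary trees with L leaves are counted by C_{L−1}, and C_15 = 9694845.
So the index is 15, and the number of leaves is 15 + 1 = 16.

16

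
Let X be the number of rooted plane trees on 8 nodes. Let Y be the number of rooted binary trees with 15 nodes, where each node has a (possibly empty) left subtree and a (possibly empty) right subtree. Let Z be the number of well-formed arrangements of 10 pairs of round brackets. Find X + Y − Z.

9678478

Rooted ordered (plane) trees on m nodes have m−1 edges and are counted by C_{m−1}; m = 8 gives C_7. So X = C_7 = 429.
Rooted binary trees with 15 nodes (each child slot possibly empty) number C_15. So Y = C_15 = 9694845.
With 10 pairs the number of balanced bracket strings is the Catalan number C_10. So Z = C_10 = 16796.
X + Y − Z = 429 + 9694845 − 16796 = 9678478.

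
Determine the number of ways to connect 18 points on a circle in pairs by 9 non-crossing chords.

Pairing 18 circle points by 9 non-crossing chords gives C_9 matchings.
C_9 = C_8 · 2(2·8+1)/(8+2) = 1430 · 34/10 = 4862.

4862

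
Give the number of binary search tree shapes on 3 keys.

Rooted binary trees with 3 nodes (each child slot possibly empty) number C_3.
C_3 = C(6,3)/4 = 20/4 = 5.

5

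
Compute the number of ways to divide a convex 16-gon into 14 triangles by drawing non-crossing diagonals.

The number of triangulations of a 16-gon is the Catalan number C_14 (index = sides − 2).
C_14 = C(28,14)/15 = 40116600/15 = 2674440.

2674440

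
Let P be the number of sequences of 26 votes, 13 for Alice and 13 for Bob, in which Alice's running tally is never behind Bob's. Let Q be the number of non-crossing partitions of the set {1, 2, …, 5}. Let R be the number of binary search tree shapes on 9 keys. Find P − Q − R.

737996

Ballot sequences with n votes each where one side never trails are Dyck words, counted by C_n; here n = 13. So P = C_13 = 742900.
Non-crossing partitions of an n-element set are counted by C_n; here n = 5. So Q = C_5 = 42.
There are C_n binary search tree shapes on n keys; with n = 9 that is C_9. So R = C_9 = 4862.
P − Q − R = 742900 − 42 − 4862 = 737996.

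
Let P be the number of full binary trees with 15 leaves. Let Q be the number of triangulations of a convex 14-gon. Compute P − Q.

A full binary tree with L leaves has L−1 internal nodes and is counted by C_{L−1}; L = 15 gives C_14. So P = C_14 = 2674440.
The number of triangulations of a 14-gon is the Catalan number C_12 (index = sides − 2). So Q = C_12 = 208012.
P − Q = 2674440 − 208012 = 2466428.

2466428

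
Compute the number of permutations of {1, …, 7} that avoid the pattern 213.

For any fixed pattern of length 3, the pattern-avoiding permutations of [7] number C_7.
C_7 = 429.

429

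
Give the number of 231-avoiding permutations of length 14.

2674440

Permutations of [n] avoiding any single length-3 pattern are counted by C_n; here n = 14.
C_14 = C(28,14)/15 = 40116600/15 = 2674440.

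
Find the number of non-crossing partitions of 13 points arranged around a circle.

Non-crossing partitions of an n-element set are counted by C_n; here n = 13.
C_13 = 742900.

742900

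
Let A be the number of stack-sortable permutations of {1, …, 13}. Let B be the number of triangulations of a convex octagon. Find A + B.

743032

By Knuth's characterisation, the stack-sortable permutations of length 13 are the 231-avoiders, numbering C_13. So A = C_13 = 742900.
A convex 8-gon is triangulated into 6 triangles, and the number of such triangulations is the Catalan number C_{8−2} = C_6. So B = C_6 = 132.
A + B = 742900 + 132 = 743032.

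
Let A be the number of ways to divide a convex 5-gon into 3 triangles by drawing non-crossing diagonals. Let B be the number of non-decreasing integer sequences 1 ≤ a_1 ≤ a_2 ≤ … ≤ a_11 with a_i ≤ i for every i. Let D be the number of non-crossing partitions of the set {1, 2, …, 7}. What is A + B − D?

The number of triangulations of a 5-gon is the Catalan number C_3 (index = sides − 2). So A = C_3 = 5.
Weakly increasing sequences with a_i ≤ i biject with Dyck paths of semilength 11, so there are C_11. So B = C_11 = 58786.
The non-crossing partitions of [7] form a lattice of size C_7. So D = C_7 = 429.
A + B − D = 5 + 58786 − 429 = 58362.

58362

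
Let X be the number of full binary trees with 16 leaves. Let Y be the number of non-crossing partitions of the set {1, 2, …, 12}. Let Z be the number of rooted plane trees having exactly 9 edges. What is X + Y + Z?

9907719

Full binary trees with 16 leaves have 16−1 = 15 internal nodes, so there are C_15 of them. So X = C_15 = 9694845.
Non-crossing partitions of an n-element set are counted by C_n; here n = 12. So Y = C_12 = 208012.
Rooted ordered trees with n edges are counted by C_n; here n = 9. So Z = C_9 = 4862.
X + Y + Z = 9694845 + 208012 + 4862 = 9907719.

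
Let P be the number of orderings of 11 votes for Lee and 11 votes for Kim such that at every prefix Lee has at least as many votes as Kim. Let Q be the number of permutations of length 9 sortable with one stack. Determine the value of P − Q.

53924

Ballot sequences with n votes each where one side never trails are Dyck words, counted by C_n; here n = 11. So P = C_11 = 58786.
Stack-sortable permutations are exactly the 231-avoiding ones, counted by C_n; here n = 9. So Q = C_9 = 4862.
P − Q = 58786 − 4862 = 53924.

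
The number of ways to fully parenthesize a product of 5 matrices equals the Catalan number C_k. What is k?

Ways to associate a product of 5 factors correspond to binary trees on 5 leaves, so the count is C_4.

4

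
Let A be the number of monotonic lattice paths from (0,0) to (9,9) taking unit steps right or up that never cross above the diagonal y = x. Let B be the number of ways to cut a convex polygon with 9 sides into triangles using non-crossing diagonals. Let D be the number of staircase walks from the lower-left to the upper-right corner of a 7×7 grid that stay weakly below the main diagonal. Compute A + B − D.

4862

Sub-diagonal monotone paths from (0,0) to (9,9) biject with Dyck paths of semilength 9, giving C_9. So A = C_9 = 4862.
A convex 9-gon is triangulated into 7 triangles, and the number of such triangulations is the Catalan number C_{9−2} = C_7. So B = C_7 = 429.
Sub-diagonal monotone paths from (0,0) to (7,7) biject with Dyck paths of semilength 7, giving C_7. So D = C_7 = 429.
A + B − D = 4862 + 429 − 429 = 4862.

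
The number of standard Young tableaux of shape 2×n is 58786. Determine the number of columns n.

Standard Young tableaux of shape 2×n are counted by C_n, and C_11 = 58786.

11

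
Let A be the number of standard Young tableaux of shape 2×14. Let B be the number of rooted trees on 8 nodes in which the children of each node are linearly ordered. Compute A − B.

2674011

Standard Young tableaux of shape 2×n are counted by C_n; here n = 14. So A = C_14 = 2674440.
A rooted plane tree on 8 nodes has 7 edges, and such trees are counted by C_7. So B = C_7 = 429.
A − B = 2674440 − 429 = 2674011.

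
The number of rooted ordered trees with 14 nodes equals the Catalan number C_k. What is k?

Rooted ordered (plane) trees on m nodes have m−1 edges and are counted by C_{m−1}; m = 14 gives C_13.

13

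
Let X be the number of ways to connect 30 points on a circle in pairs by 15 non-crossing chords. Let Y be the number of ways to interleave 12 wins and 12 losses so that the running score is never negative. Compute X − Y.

9486833

Non-crossing perfect matchings of 2n points on a circle are counted by C_n; with 30 points, n = 15. So X = C_15 = 9694845.
Ballot sequences with n votes each where one side never trails are Dyck words, counted by C_n; here n = 12. So Y = C_12 = 208012.
X − Y = 9694845 − 208012 = 9486833.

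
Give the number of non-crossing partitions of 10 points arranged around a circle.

Non-crossing partitions of an n-element set are counted by C_n; here n = 10.
C_10 = 16796.

16796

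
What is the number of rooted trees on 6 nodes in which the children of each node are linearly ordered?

A rooted plane tree on 6 nodes has 5 edges, and such trees are counted by C_5.
C_5 = C_4 · 2(2·4+1)/(4+2) = 14 · 18/6 = 42.

42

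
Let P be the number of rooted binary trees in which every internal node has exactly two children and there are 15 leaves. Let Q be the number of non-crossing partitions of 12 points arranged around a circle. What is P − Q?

Full binary trees with 15 leaves have 15−1 = 14 internal nodes, so there are C_14 of them. So P = C_14 = 2674440.
The non-crossing partitions of [12] form a lattice of size C_12. So Q = C_12 = 208012.
P − Q = 2674440 − 208012 = 2466428.

2466428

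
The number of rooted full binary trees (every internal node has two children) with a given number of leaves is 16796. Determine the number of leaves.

Full binary trees with L leaves are counted by C_{L−1}; 16796 = C_10.
So the index is 10, and the number of leaves is 10 + 1 = 11.

11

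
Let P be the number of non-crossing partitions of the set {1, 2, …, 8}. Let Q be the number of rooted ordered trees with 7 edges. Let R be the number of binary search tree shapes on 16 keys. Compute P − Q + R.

35358671

Non-crossing partitions of an n-element set are counted by C_n; here n = 8. So P = C_8 = 1430.
A rooted plane tree with 7 edges has 8 nodes, and the count is C_7. So Q = C_7 = 429.
There are C_n binary search tree shapes on n keys; with n = 16 that is C_16. So R = C_16 = 35357670.
P − Q + R = 1430 − 429 + 35357670 = 35358671.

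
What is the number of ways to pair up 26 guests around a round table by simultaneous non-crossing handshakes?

742900

Non-crossing handshake pairings of 2n people are counted by C_n; 26 people gives n = 13.
C_13 = 742900.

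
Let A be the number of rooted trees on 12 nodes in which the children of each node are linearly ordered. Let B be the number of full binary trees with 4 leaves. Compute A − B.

Rooted ordered (plane) trees on m nodes have m−1 edges and are counted by C_{m−1}; m = 12 gives C_11. So A = C_11 = 58786.
Full binary trees with 4 leaves have 4−1 = 3 internal nodes, so there are C_3 of them. So B = C_3 = 5.
A − B = 58786 − 5 = 58781.

58781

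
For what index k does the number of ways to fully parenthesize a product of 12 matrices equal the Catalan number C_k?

11

Ways to associate a product of 12 factors correspond to binary trees on 12 leaves, so the count is C_11.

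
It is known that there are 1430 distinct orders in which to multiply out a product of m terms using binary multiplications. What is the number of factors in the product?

Parenthesizations of m factors are counted by C_{m−1}, and C_8 = 1430.
So the index is 8, and the number of factors is 8 + 1 = 9.

9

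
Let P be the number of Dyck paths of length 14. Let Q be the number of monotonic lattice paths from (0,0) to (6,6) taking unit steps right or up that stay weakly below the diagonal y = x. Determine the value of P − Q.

A Dyck path with 7 up-steps and 7 down-steps has semilength 7, so there are C_7 of them. So P = C_7 = 429.
Monotone paths in an n×n grid that stay weakly below the diagonal are counted by C_n; here n = 6. So Q = C_6 = 132.
P − Q = 429 − 132 = 297.

297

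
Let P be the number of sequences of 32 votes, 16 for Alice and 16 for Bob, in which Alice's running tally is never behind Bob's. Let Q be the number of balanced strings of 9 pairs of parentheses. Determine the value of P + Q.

Reading a vote for the leader as '(' and for the other as ')' turns such a sequence into a balanced string of 16 pairs, so the count is C_16. So P = C_16 = 35357670.
Balanced strings of n pairs of brackets are counted by C_n; here n = 9. So Q = C_9 = 4862.
P + Q = 35357670 + 4862 = 35362532.

35362532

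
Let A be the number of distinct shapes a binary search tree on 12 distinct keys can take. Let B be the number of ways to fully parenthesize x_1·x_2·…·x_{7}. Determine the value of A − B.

Rooted binary trees with 12 nodes (each child slot possibly empty) number C_12. So A = C_12 = 208012.
Ways to associate a product of 7 factors correspond to binary trees on 7 leaves, so the count is C_6. So B = C_6 = 132.
A − B = 208012 − 132 = 207880.

207880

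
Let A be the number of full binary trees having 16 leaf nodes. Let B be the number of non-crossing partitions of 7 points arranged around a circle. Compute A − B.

A full binary tree with L leaves has L−1 internal nodes and is counted by C_{L−1}; L = 16 gives C_15. So A = C_15 = 9694845.
The non-crossing partitions of [7] form a lattice of size C_7. So B = C_7 = 429.
A − B = 9694845 − 429 = 9694416.

9694416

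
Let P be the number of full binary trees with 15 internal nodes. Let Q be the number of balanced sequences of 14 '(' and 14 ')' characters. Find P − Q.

7020405

The number of full binary trees on 15 internal nodes is the Catalan number C_15. So P = C_15 = 9694845.
A balanced arrangement of 14 bracket pairs is a Dyck word of semilength 14, so the count is C_14. So Q = C_14 = 2674440.
P − Q = 9694845 − 2674440 = 7020405.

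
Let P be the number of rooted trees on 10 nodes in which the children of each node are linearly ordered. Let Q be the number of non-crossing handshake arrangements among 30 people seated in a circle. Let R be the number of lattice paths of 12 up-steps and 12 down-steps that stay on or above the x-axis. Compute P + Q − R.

A rooted plane tree on 10 nodes has 9 edges, and such trees are counted by C_9. So P = C_9 = 4862.
With 30 = 2·15 people, non-crossing handshake pairings are non-crossing perfect matchings on a circle, counted by C_15. So Q = C_15 = 9694845.
A Dyck path with 12 up-steps and 12 down-steps has semilength 12, so there are C_12 of them. So R = C_12 = 208012.
P + Q − R = 4862 + 9694845 − 208012 = 9491695.

9491695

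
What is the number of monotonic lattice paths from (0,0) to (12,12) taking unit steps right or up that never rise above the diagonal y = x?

208012

Sub-diagonal monotone paths from (0,0) to (12,12) biject with Dyck paths of semilength 12, giving C_12.
C_12 = C_11 · 2(2·11+1)/(11+2) = 58786 · 46/13 = 208012.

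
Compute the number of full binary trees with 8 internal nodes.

1430

Full binary trees with n internal nodes are counted by C_n; here n = 8.
C_8 = C_7 · 2(2·7+1)/(7+2) = 429 · 30/9 = 1430.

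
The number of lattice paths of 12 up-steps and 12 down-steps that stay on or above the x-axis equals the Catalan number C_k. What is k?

Paths of 12 up- and 12 down-steps that never dip below the axis are Dyck paths; their count is C_12.

12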